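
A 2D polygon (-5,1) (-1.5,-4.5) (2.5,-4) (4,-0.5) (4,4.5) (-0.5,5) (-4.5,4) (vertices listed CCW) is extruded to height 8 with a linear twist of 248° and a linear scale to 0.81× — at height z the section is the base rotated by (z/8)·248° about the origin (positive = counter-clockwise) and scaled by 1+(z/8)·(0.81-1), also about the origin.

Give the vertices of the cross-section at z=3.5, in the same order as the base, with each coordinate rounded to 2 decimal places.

t = z/height = 3.5/8 = 0.4375
s = 1 + (scale-1)·z/height = 1 + (0.81-1)·3.5/8 = 0.916875
θ = twist·z/height = 248°·3.5/8 = 108.5000° = 1.893682 rad
cos θ = -0.317305, sin θ = 0.948324 (intermediates below are computed at full precision and shown rounded to 5 d.p.)
v1: (-5,1) → rotate → (0.63820,-5.05892) → ×s → (0.58515,-4.63840) → (0.59,-4.64)
v2: (-1.5,-4.5) → rotate → (4.74341,0.00539) → ×s → (4.34912,0.00494) → (4.35,0.00)
v3: (2.5,-4) → rotate → (3.00003,3.64003) → ×s → (2.75066,3.33745) → (2.75,3.34)
v4: (4,-0.5) → rotate → (-0.79506,3.95195) → ×s → (-0.72897,3.62344) → (-0.73,3.62)
v5: (4,4.5) → rotate → (-5.53668,2.36542) → ×s → (-5.07644,2.16880) → (-5.08,2.17)
v6: (-0.5,5) → rotate → (-4.58297,-2.06069) → ×s → (-4.20201,-1.88939) → (-4.20,-1.89)
v7: (-4.5,4) → rotate → (-2.36542,-5.53668) → ×s → (-2.16880,-5.07644) → (-2.17,-5.08)

Cross-section at z=3.5: (0.59,-4.64) (4.35,0.00) (2.75,3.34) (-0.73,3.62) (-5.08,2.17) (-4.20,-1.89) (-2.17,-5.08)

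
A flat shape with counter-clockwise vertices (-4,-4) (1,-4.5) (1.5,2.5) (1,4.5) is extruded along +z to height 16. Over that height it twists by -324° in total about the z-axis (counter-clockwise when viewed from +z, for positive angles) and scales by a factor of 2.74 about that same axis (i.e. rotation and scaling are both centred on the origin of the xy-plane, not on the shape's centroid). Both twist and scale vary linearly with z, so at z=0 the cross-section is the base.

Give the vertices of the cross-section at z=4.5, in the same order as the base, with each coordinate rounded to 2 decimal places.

t = z/height = 4.5/16 = 0.28125
s = 1 + (scale-1)·z/height = 1 + (2.74-1)·4.5/16 = 1.489375
θ = twist·z/height = -324°·4.5/16 = -91.1250° = -1.590431 rad
cos θ = -0.019634, sin θ = -0.999807 (intermediates below are computed at full precision and shown rounded to 5 d.p.)
v1: (-4,-4) → rotate → (-3.92069,4.07776) → ×s → (-5.83938,6.07332) → (-5.84,6.07)
v2: (1,-4.5) → rotate → (-4.51877,-0.91146) → ×s → (-6.73014,-1.35750) → (-6.73,-1.36)
v3: (1.5,2.5) → rotate → (2.47007,-1.54880) → ×s → (3.67886,-2.30674) → (3.68,-2.31)
v4: (1,4.5) → rotate → (4.47950,-1.08816) → ×s → (6.67165,-1.62068) → (6.67,-1.62)

Cross-section at z=4.5: (-5.84,6.07) (-6.73,-1.36) (3.68,-2.31) (6.67,-1.62)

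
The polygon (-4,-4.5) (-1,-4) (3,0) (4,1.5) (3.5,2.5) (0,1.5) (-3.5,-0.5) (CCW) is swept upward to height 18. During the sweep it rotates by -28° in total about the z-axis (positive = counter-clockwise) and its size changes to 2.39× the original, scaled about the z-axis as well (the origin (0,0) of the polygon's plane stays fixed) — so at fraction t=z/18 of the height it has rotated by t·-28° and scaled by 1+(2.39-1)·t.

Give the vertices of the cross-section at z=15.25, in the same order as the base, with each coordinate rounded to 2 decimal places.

Cross-section at z=15.25: (-11.92,-5.47) (-5.50,-7.10) (5.98,-2.63) (9.29,-0.51) (9.17,1.92) (1.31,2.99) (-7.42,2.07)

t = z/height = 15.25/18 = 0.847222
s = 1 + (scale-1)·z/height = 1 + (2.39-1)·15.25/18 = 2.177639
θ = twist·z/height = -28°·15.25/18 = -23.7222° = -0.414031 rad
cos θ = 0.915507, sin θ = -0.402303 (intermediates below are computed at full precision and shown rounded to 5 d.p.)
v1: (-4,-4.5) → rotate → (-5.47239,-2.51057) → ×s → (-11.91689,-5.46711) → (-11.92,-5.47)
v2: (-1,-4) → rotate → (-2.52472,-3.25972) → ×s → (-5.49792,-7.09850) → (-5.50,-7.10)
v3: (3,0) → rotate → (2.74652,-1.20691) → ×s → (5.98093,-2.62821) → (5.98,-2.63)
v4: (4,1.5) → rotate → (4.26548,-0.23595) → ×s → (9.28868,-0.51382) → (9.29,-0.51)
v5: (3.5,2.5) → rotate → (4.21003,0.88071) → ×s → (9.16793,1.91786) → (9.17,1.92)
v6: (0,1.5) → rotate → (0.60345,1.37326) → ×s → (1.31411,2.99046) → (1.31,2.99)
v7: (-3.5,-0.5) → rotate → (-3.40542,0.95031) → ×s → (-7.41579,2.06943) → (-7.42,2.07)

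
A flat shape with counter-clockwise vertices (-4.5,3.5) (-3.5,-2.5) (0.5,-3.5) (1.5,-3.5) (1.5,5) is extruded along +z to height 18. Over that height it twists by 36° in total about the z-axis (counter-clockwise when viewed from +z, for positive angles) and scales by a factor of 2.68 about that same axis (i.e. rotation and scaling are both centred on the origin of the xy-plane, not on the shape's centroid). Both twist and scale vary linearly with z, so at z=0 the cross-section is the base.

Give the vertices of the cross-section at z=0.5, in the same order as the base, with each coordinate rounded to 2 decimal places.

t = z/height = 0.5/18 = 0.0277778
s = 1 + (scale-1)·z/height = 1 + (2.68-1)·0.5/18 = 1.046667
θ = twist·z/height = 36°·0.5/18 = 1.0000° = 0.017453 rad
cos θ = 0.999848, sin θ = 0.017452 (intermediates below are computed at full precision and shown rounded to 5 d.p.)
v1: (-4.5,3.5) → rotate → (-4.56040,3.42093) → ×s → (-4.77322,3.58057) → (-4.77,3.58)
v2: (-3.5,-2.5) → rotate → (-3.45584,-2.56070) → ×s → (-3.61711,-2.68020) → (-3.62,-2.68)
v3: (0.5,-3.5) → rotate → (0.56101,-3.49074) → ×s → (0.58719,-3.65364) → (0.59,-3.65)
v4: (1.5,-3.5) → rotate → (1.56085,-3.47329) → ×s → (1.63369,-3.63538) → (1.63,-3.64)
v5: (1.5,5) → rotate → (1.41251,5.02542) → ×s → (1.47843,5.25994) → (1.48,5.26)

Cross-section at z=0.5: (-4.77,3.58) (-3.62,-2.68) (0.59,-3.65) (1.63,-3.64) (1.48,5.26)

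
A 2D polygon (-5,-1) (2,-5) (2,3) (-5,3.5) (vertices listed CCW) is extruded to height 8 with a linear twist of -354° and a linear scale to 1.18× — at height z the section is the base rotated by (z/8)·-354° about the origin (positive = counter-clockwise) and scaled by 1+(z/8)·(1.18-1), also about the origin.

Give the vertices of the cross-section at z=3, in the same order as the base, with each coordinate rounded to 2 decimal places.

t = z/height = 3/8 = 0.375
s = 1 + (scale-1)·z/height = 1 + (1.18-1)·3/8 = 1.067500
θ = twist·z/height = -354°·3/8 = -132.7500° = -2.316925 rad
cos θ = -0.678801, sin θ = -0.734323 (intermediates below are computed at full precision and shown rounded to 5 d.p.)
v1: (-5,-1) → rotate → (2.65968,4.35041) → ×s → (2.83921,4.64407) → (2.84,4.64)
v2: (2,-5) → rotate → (-5.02921,1.92536) → ×s → (-5.36869,2.05532) → (-5.37,2.06)
v3: (2,3) → rotate → (0.84537,-3.50505) → ×s → (0.90243,-3.74164) → (0.90,-3.74)
v4: (-5,3.5) → rotate → (5.96413,1.29581) → ×s → (6.36671,1.38328) → (6.37,1.38)

Cross-section at z=3: (2.84,4.64) (-5.37,2.06) (0.90,-3.74) (6.37,1.38)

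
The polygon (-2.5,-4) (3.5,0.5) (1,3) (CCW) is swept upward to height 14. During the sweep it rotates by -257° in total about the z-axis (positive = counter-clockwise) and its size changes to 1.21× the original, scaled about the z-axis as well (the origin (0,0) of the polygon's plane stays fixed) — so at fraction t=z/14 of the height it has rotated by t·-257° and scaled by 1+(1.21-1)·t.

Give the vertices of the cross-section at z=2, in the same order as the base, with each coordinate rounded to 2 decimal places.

t = z/height = 2/14 = 0.142857
s = 1 + (scale-1)·z/height = 1 + (1.21-1)·2/14 = 1.030000
θ = twist·z/height = -257°·2/14 = -36.7143° = -0.640785 rad
cos θ = 0.801627, sin θ = -0.597825 (intermediates below are computed at full precision and shown rounded to 5 d.p.)
v1: (-2.5,-4) → rotate → (-4.39537,-1.71194) → ×s → (-4.52723,-1.76330) → (-4.53,-1.76)
v2: (3.5,0.5) → rotate → (3.10461,-1.69157) → ×s → (3.19774,-1.74232) → (3.20,-1.74)
v3: (1,3) → rotate → (2.59510,1.80705) → ×s → (2.67295,1.86127) → (2.67,1.86)

Cross-section at z=2: (-4.53,-1.76) (3.20,-1.74) (2.67,1.86)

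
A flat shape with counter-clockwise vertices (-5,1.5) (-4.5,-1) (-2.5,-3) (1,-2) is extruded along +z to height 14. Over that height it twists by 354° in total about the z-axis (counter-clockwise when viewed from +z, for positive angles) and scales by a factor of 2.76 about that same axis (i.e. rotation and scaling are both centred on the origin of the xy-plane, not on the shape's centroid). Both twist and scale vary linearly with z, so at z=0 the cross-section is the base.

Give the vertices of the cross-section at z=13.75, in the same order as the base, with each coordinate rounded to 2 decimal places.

Cross-section at z=13.75: (-12.46,6.91) (-12.58,-0.05) (-8.41,-6.54) (1.50,-5.91)

t = z/height = 13.75/14 = 0.982143
s = 1 + (scale-1)·z/height = 1 + (2.76-1)·13.75/14 = 2.728571
θ = twist·z/height = 354°·13.75/14 = 347.6786° = 6.068136 rad
cos θ = 0.976966, sin θ = -0.213396 (intermediates below are computed at full precision and shown rounded to 5 d.p.)
v1: (-5,1.5) → rotate → (-4.56474,2.53243) → ×s → (-12.45521,6.90991) → (-12.46,6.91)
v2: (-4.5,-1) → rotate → (-4.60974,-0.01668) → ×s → (-12.57801,-0.04553) → (-12.58,-0.05)
v3: (-2.5,-3) → rotate → (-3.08260,-2.39741) → ×s → (-8.41110,-6.54150) → (-8.41,-6.54)
v4: (1,-2) → rotate → (0.55017,-2.16733) → ×s → (1.50119,-5.91371) → (1.50,-5.91)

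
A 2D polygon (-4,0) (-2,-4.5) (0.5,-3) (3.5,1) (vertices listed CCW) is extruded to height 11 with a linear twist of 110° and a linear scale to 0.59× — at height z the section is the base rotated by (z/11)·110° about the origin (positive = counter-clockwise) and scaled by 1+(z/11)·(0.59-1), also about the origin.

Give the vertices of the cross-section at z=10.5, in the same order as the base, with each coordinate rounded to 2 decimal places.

t = z/height = 10.5/11 = 0.954545
s = 1 + (scale-1)·z/height = 1 + (0.59-1)·10.5/11 = 0.608636
θ = twist·z/height = 110°·10.5/11 = 105.0000° = 1.832596 rad
cos θ = -0.258819, sin θ = 0.965926 (intermediates below are computed at full precision and shown rounded to 5 d.p.)
v1: (-4,0) → rotate → (1.03528,-3.86370) → ×s → (0.63011,-2.35159) → (0.63,-2.35)
v2: (-2,-4.5) → rotate → (4.86430,-0.76717) → ×s → (2.96059,-0.46693) → (2.96,-0.47)
v3: (0.5,-3) → rotate → (2.76837,1.25942) → ×s → (1.68493,0.76653) → (1.68,0.77)
v4: (3.5,1) → rotate → (-1.87179,3.12192) → ×s → (-1.13924,1.90011) → (-1.14,1.90)

Cross-section at z=10.5: (0.63,-2.35) (2.96,-0.47) (1.68,0.77) (-1.14,1.90)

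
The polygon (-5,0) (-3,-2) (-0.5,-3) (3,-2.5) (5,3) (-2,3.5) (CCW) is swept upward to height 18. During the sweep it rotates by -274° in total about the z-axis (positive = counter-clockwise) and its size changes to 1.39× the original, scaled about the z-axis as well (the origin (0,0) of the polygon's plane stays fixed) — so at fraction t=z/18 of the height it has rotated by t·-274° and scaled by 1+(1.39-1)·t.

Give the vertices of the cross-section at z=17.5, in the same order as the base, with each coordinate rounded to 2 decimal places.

Cross-section at z=17.5: (0.43,-6.88) (3.01,-3.96) (4.17,-0.43) (3.18,4.35) (-4.56,6.62) (-4.64,-3.06)

t = z/height = 17.5/18 = 0.972222
s = 1 + (scale-1)·z/height = 1 + (1.39-1)·17.5/18 = 1.379167
θ = twist·z/height = -274°·17.5/18 = -266.3889° = -4.649363 rad
cos θ = -0.062984, sin θ = 0.998015 (intermediates below are computed at full precision and shown rounded to 5 d.p.)
v1: (-5,0) → rotate → (0.31492,-4.99007) → ×s → (0.43433,-6.88214) → (0.43,-6.88)
v2: (-3,-2) → rotate → (2.18498,-2.86808) → ×s → (3.01345,-3.95555) → (3.01,-3.96)
v3: (-0.5,-3) → rotate → (3.02554,-0.31006) → ×s → (4.17272,-0.42762) → (4.17,-0.43)
v4: (3,-2.5) → rotate → (2.30608,3.15150) → ×s → (3.18047,4.34645) → (3.18,4.35)
v5: (5,3) → rotate → (-3.30896,4.80112) → ×s → (-4.56361,6.62155) → (-4.56,6.62)
v6: (-2,3.5) → rotate → (-3.36708,-2.21647) → ×s → (-4.64377,-3.05689) → (-4.64,-3.06)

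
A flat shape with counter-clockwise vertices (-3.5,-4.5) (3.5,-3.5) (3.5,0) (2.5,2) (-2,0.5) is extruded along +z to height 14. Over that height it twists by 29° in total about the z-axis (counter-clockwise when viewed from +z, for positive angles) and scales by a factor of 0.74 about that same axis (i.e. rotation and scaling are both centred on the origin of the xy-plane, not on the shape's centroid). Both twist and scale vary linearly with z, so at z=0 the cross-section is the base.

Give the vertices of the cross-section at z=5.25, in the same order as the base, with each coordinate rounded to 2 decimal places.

t = z/height = 5.25/14 = 0.375
s = 1 + (scale-1)·z/height = 1 + (0.74-1)·5.25/14 = 0.902500
θ = twist·z/height = 29°·5.25/14 = 10.8750° = 0.189805 rad
cos θ = 0.982041, sin θ = 0.188667 (intermediates below are computed at full precision and shown rounded to 5 d.p.)
v1: (-3.5,-4.5) → rotate → (-2.58814,-5.07952) → ×s → (-2.33580,-4.58427) → (-2.34,-4.58)
v2: (3.5,-3.5) → rotate → (4.09748,-2.77681) → ×s → (3.69797,-2.50607) → (3.70,-2.51)
v3: (3.5,0) → rotate → (3.43714,0.66033) → ×s → (3.10202,0.59595) → (3.10,0.60)
v4: (2.5,2) → rotate → (2.07777,2.43575) → ×s → (1.87519,2.19826) → (1.88,2.20)
v5: (-2,0.5) → rotate → (-2.05842,0.11369) → ×s → (-1.85772,0.10260) → (-1.86,0.10)

Cross-section at z=5.25: (-2.34,-4.58) (3.70,-2.51) (3.10,0.60) (1.88,2.20) (-1.86,0.10)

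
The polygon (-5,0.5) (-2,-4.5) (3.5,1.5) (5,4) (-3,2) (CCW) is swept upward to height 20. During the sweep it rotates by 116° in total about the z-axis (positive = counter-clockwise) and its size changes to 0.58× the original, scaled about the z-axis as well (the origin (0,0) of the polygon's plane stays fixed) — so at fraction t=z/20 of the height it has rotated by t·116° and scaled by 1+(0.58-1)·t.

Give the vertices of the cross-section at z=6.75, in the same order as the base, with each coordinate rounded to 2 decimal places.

Cross-section at z=6.75: (-3.60,-2.38) (1.11,-4.08) (1.52,2.89) (1.16,5.37) (-3.08,-0.29)

t = z/height = 6.75/20 = 0.3375
s = 1 + (scale-1)·z/height = 1 + (0.58-1)·6.75/20 = 0.858250
θ = twist·z/height = 116°·6.75/20 = 39.1500° = 0.683296 rad
cos θ = 0.775496, sin θ = 0.631353 (intermediates below are computed at full precision and shown rounded to 5 d.p.)
v1: (-5,0.5) → rotate → (-4.19316,-2.76902) → ×s → (-3.59878,-2.37651) → (-3.60,-2.38)
v2: (-2,-4.5) → rotate → (1.29010,-4.75244) → ×s → (1.10722,-4.07878) → (1.11,-4.08)
v3: (3.5,1.5) → rotate → (1.76721,3.37298) → ×s → (1.51670,2.89486) → (1.52,2.89)
v4: (5,4) → rotate → (1.35207,6.25875) → ×s → (1.16041,5.37157) → (1.16,5.37)
v5: (-3,2) → rotate → (-3.58919,-0.34307) → ×s → (-3.08042,-0.29444) → (-3.08,-0.29)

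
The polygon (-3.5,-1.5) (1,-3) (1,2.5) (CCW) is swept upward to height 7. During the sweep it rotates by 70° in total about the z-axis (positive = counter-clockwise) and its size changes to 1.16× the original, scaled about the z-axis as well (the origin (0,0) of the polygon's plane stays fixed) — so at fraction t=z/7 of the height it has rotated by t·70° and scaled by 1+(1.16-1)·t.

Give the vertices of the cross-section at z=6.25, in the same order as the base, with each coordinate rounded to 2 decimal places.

t = z/height = 6.25/7 = 0.892857
s = 1 + (scale-1)·z/height = 1 + (1.16-1)·6.25/7 = 1.142857
θ = twist·z/height = 70°·6.25/7 = 62.5000° = 1.090831 rad
cos θ = 0.461749, sin θ = 0.887011 (intermediates below are computed at full precision and shown rounded to 5 d.p.)
v1: (-3.5,-1.5) → rotate → (-0.28560,-3.79716) → ×s → (-0.32640,-4.33961) → (-0.33,-4.34)
v2: (1,-3) → rotate → (3.12278,-0.49824) → ×s → (3.56889,-0.56941) → (3.57,-0.57)
v3: (1,2.5) → rotate → (-1.75578,2.04138) → ×s → (-2.00660,2.33301) → (-2.01,2.33)

Cross-section at z=6.25: (-0.33,-4.34) (3.57,-0.57) (-2.01,2.33)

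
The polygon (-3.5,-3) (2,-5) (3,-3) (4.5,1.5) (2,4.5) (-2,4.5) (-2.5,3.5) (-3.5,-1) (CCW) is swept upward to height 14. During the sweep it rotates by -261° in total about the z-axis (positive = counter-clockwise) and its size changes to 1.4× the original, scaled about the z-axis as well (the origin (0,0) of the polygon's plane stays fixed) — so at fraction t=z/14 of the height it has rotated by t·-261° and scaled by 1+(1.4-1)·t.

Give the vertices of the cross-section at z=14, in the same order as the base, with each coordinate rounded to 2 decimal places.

Cross-section at z=14: (4.91,-4.18) (6.48,3.86) (3.49,4.81) (-3.06,5.89) (-6.66,1.78) (-5.78,-3.75) (-4.29,-4.22) (2.15,-4.62)

t = z/height = 14/14 = 1
s = 1 + (scale-1)·z/height = 1 + (1.4-1)·14/14 = 1.400000
θ = twist·z/height = -261°·14/14 = -261.0000° = -4.555309 rad
cos θ = -0.156434, sin θ = 0.987688 (intermediates below are computed at full precision and shown rounded to 5 d.p.)
v1: (-3.5,-3) → rotate → (3.51059,-2.98761) → ×s → (4.91482,-4.18265) → (4.91,-4.18)
v2: (2,-5) → rotate → (4.62557,2.75755) → ×s → (6.47580,3.86057) → (6.48,3.86)
v3: (3,-3) → rotate → (2.49376,3.43237) → ×s → (3.49127,4.80532) → (3.49,4.81)
v4: (4.5,1.5) → rotate → (-2.18549,4.20995) → ×s → (-3.05968,5.89392) → (-3.06,5.89)
v5: (2,4.5) → rotate → (-4.75747,1.27142) → ×s → (-6.66045,1.77999) → (-6.66,1.78)
v6: (-2,4.5) → rotate → (-4.13173,-2.67933) → ×s → (-5.78442,-3.75106) → (-5.78,-3.75)
v7: (-2.5,3.5) → rotate → (-3.06582,-3.01674) → ×s → (-4.29215,-4.22344) → (-4.29,-4.22)
v8: (-3.5,-1) → rotate → (1.53521,-3.30047) → ×s → (2.14929,-4.62066) → (2.15,-4.62)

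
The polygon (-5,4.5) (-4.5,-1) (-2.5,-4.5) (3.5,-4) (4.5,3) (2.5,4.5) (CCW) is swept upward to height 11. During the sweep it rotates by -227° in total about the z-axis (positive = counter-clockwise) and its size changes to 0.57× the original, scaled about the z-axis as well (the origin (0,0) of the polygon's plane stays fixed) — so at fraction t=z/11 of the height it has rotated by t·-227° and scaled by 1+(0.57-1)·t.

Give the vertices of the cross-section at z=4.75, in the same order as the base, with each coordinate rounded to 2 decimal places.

Cross-section at z=4.75: (4.20,3.52) (-0.29,3.74) (-3.34,2.53) (-3.62,-2.37) (1.91,-3.97) (3.34,-2.53)

t = z/height = 4.75/11 = 0.431818
s = 1 + (scale-1)·z/height = 1 + (0.57-1)·4.75/11 = 0.814318
θ = twist·z/height = -227°·4.75/11 = -98.0227° = -1.710819 rad
cos θ = -0.139566, sin θ = -0.990213 (intermediates below are computed at full precision and shown rounded to 5 d.p.)
v1: (-5,4.5) → rotate → (5.15379,4.32302) → ×s → (4.19682,3.52031) → (4.20,3.52)
v2: (-4.5,-1) → rotate → (-0.36217,4.59552) → ×s → (-0.29492,3.74222) → (-0.29,3.74)
v3: (-2.5,-4.5) → rotate → (-4.10704,3.10358) → ×s → (-3.34444,2.52730) → (-3.34,2.53)
v4: (3.5,-4) → rotate → (-4.44933,-2.90748) → ×s → (-3.62317,-2.36761) → (-3.62,-2.37)
v5: (4.5,3) → rotate → (2.34259,-4.87466) → ×s → (1.90762,-3.96952) → (1.91,-3.97)
v6: (2.5,4.5) → rotate → (4.10704,-3.10358) → ×s → (3.34444,-2.52730) → (3.34,-2.53)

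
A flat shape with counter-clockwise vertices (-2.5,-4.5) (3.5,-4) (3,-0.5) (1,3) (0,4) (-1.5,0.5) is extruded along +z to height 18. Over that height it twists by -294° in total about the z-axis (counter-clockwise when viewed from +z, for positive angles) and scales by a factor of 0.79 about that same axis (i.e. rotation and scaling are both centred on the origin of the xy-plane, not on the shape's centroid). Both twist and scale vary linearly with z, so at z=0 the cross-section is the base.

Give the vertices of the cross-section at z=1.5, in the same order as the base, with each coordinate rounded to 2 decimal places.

t = z/height = 1.5/18 = 0.0833333
s = 1 + (scale-1)·z/height = 1 + (0.79-1)·1.5/18 = 0.982500
θ = twist·z/height = -294°·1.5/18 = -24.5000° = -0.427606 rad
cos θ = 0.909961, sin θ = -0.414693 (intermediates below are computed at full precision and shown rounded to 5 d.p.)
v1: (-2.5,-4.5) → rotate → (-4.14102,-3.05809) → ×s → (-4.06855,-3.00458) → (-4.07,-3.00)
v2: (3.5,-4) → rotate → (1.52609,-5.09127) → ×s → (1.49938,-5.00217) → (1.50,-5.00)
v3: (3,-0.5) → rotate → (2.52254,-1.69906) → ×s → (2.47839,-1.66933) → (2.48,-1.67)
v4: (1,3) → rotate → (2.15404,2.31519) → ×s → (2.11635,2.27467) → (2.12,2.27)
v5: (0,4) → rotate → (1.65877,3.63985) → ×s → (1.62974,3.57615) → (1.63,3.58)
v6: (-1.5,0.5) → rotate → (-1.15760,1.07702) → ×s → (-1.13734,1.05817) → (-1.14,1.06)

Cross-section at z=1.5: (-4.07,-3.00) (1.50,-5.00) (2.48,-1.67) (2.12,2.27) (1.63,3.58) (-1.14,1.06)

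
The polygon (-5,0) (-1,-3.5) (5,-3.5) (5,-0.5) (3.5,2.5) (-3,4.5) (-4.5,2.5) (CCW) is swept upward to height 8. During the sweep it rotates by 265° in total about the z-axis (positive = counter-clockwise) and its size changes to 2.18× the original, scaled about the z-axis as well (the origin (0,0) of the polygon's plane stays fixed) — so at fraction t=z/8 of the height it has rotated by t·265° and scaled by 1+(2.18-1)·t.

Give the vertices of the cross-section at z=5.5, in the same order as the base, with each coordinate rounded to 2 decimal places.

Cross-section at z=5.5: (9.05,0.35) (1.57,6.40) (-9.29,5.99) (-9.08,0.56) (-6.16,-4.77) (5.74,-7.94) (8.32,-4.21)

t = z/height = 5.5/8 = 0.6875
s = 1 + (scale-1)·z/height = 1 + (2.18-1)·5.5/8 = 1.811250
θ = twist·z/height = 265°·5.5/8 = 182.1875° = 3.179772 rad
cos θ = -0.999271, sin θ = -0.038170 (intermediates below are computed at full precision and shown rounded to 5 d.p.)
v1: (-5,0) → rotate → (4.99636,0.19085) → ×s → (9.04965,0.34568) → (9.05,0.35)
v2: (-1,-3.5) → rotate → (0.86568,3.53562) → ×s → (1.56796,6.40389) → (1.57,6.40)
v3: (5,-3.5) → rotate → (-5.12995,3.30660) → ×s → (-9.29162,5.98908) → (-9.29,5.99)
v4: (5,-0.5) → rotate → (-5.01544,0.30879) → ×s → (-9.08422,0.55929) → (-9.08,0.56)
v5: (3.5,2.5) → rotate → (-3.40202,-2.63177) → ×s → (-6.16192,-4.76680) → (-6.16,-4.77)
v6: (-3,4.5) → rotate → (3.16958,-4.38221) → ×s → (5.74090,-7.93728) → (5.74,-7.94)
v7: (-4.5,2.5) → rotate → (4.59215,-2.32641) → ×s → (8.31752,-4.21372) → (8.32,-4.21)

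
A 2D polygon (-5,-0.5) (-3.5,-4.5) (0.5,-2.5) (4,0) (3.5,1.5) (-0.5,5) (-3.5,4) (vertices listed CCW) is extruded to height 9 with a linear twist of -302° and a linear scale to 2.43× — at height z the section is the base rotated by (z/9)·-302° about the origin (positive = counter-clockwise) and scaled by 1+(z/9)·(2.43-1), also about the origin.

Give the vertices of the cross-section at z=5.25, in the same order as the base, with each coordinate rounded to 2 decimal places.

t = z/height = 5.25/9 = 0.583333
s = 1 + (scale-1)·z/height = 1 + (2.43-1)·5.25/9 = 1.834167
θ = twist·z/height = -302°·5.25/9 = -176.1667° = -3.074688 rad
cos θ = -0.997763, sin θ = -0.066854 (intermediates below are computed at full precision and shown rounded to 5 d.p.)
v1: (-5,-0.5) → rotate → (4.95539,0.83315) → ×s → (9.08900,1.52814) → (9.09,1.53)
v2: (-3.5,-4.5) → rotate → (3.19132,4.72392) → ×s → (5.85342,8.66446) → (5.85,8.66)
v3: (0.5,-2.5) → rotate → (-0.66602,2.46098) → ×s → (-1.22159,4.51385) → (-1.22,4.51)
v4: (4,0) → rotate → (-3.99105,-0.26742) → ×s → (-7.32025,-0.49049) → (-7.32,-0.49)
v5: (3.5,1.5) → rotate → (-3.39189,-1.73063) → ×s → (-6.22129,-3.17427) → (-6.22,-3.17)
v6: (-0.5,5) → rotate → (0.83315,-4.95539) → ×s → (1.52814,-9.08900) → (1.53,-9.09)
v7: (-3.5,4) → rotate → (3.75959,-3.75706) → ×s → (6.89571,-6.89108) → (6.90,-6.89)

Cross-section at z=5.25: (9.09,1.53) (5.85,8.66) (-1.22,4.51) (-7.32,-0.49) (-6.22,-3.17) (1.53,-9.09) (6.90,-6.89)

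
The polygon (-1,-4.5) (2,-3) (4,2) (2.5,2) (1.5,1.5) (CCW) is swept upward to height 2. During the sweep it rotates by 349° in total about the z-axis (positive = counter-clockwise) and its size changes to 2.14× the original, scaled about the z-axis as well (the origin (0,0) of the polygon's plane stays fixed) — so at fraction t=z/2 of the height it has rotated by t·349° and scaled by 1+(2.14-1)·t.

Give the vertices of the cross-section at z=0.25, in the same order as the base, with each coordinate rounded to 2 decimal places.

Cross-section at z=0.25: (2.72,-4.51) (4.02,-0.90) (1.73,4.81) (0.49,3.62) (0.06,2.42)

t = z/height = 0.25/2 = 0.125
s = 1 + (scale-1)·z/height = 1 + (2.14-1)·0.25/2 = 1.142500
θ = twist·z/height = 349°·0.25/2 = 43.6250° = 0.761400 rad
cos θ = 0.723871, sin θ = 0.689935 (intermediates below are computed at full precision and shown rounded to 5 d.p.)
v1: (-1,-4.5) → rotate → (2.38084,-3.94735) → ×s → (2.72011,-4.50985) → (2.72,-4.51)
v2: (2,-3) → rotate → (3.51755,-0.79174) → ×s → (4.01880,-0.90456) → (4.02,-0.90)
v3: (4,2) → rotate → (1.51561,4.20748) → ×s → (1.73159,4.80705) → (1.73,4.81)
v4: (2.5,2) → rotate → (0.42981,3.17258) → ×s → (0.49105,3.62467) → (0.49,3.62)
v5: (1.5,1.5) → rotate → (0.05090,2.12071) → ×s → (0.05816,2.42291) → (0.06,2.42)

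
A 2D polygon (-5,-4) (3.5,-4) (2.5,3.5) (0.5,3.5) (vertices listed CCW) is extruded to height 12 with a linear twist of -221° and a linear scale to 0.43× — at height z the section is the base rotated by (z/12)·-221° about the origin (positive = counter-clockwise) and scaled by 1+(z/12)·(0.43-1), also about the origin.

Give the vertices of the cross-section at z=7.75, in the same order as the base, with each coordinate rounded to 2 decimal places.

Cross-section at z=7.75: (0.98,3.92) (-3.29,0.67) (0.08,-2.72) (1.09,-1.95)

t = z/height = 7.75/12 = 0.645833
s = 1 + (scale-1)·z/height = 1 + (0.43-1)·7.75/12 = 0.631875
θ = twist·z/height = -221°·7.75/12 = -142.7292° = -2.491094 rad
cos θ = -0.795782, sin θ = -0.605583 (intermediates below are computed at full precision and shown rounded to 5 d.p.)
v1: (-5,-4) → rotate → (1.55658,6.21104) → ×s → (0.98356,3.92460) → (0.98,3.92)
v2: (3.5,-4) → rotate → (-5.20757,1.06359) → ×s → (-3.29053,0.67205) → (-3.29,0.67)
v3: (2.5,3.5) → rotate → (0.13009,-4.29919) → ×s → (0.08220,-2.71655) → (0.08,-2.72)
v4: (0.5,3.5) → rotate → (1.72165,-3.08803) → ×s → (1.08787,-1.95125) → (1.09,-1.95)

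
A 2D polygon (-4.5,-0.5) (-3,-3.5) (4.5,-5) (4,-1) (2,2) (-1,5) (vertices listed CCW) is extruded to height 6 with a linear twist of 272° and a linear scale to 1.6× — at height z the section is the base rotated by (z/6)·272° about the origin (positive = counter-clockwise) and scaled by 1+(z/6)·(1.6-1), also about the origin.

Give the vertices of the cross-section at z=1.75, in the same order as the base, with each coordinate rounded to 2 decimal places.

Cross-section at z=1.75: (-0.40,-5.30) (3.39,-4.23) (6.75,4.11) (2.02,4.40) (-1.87,2.74) (-5.99,-0.07)

t = z/height = 1.75/6 = 0.291667
s = 1 + (scale-1)·z/height = 1 + (1.6-1)·1.75/6 = 1.175000
θ = twist·z/height = 272°·1.75/6 = 79.3333° = 1.384628 rad
cos θ = 0.185095, sin θ = 0.982721 (intermediates below are computed at full precision and shown rounded to 5 d.p.)
v1: (-4.5,-0.5) → rotate → (-0.34157,-4.51479) → ×s → (-0.40134,-5.30488) → (-0.40,-5.30)
v2: (-3,-3.5) → rotate → (2.88424,-3.59599) → ×s → (3.38898,-4.22529) → (3.39,-4.23)
v3: (4.5,-5) → rotate → (5.74653,3.49677) → ×s → (6.75217,4.10870) → (6.75,4.11)
v4: (4,-1) → rotate → (1.72310,3.74579) → ×s → (2.02464,4.40130) → (2.02,4.40)
v5: (2,2) → rotate → (-1.59525,2.33563) → ×s → (-1.87442,2.74437) → (-1.87,2.74)
v6: (-1,5) → rotate → (-5.09870,-0.05725) → ×s → (-5.99097,-0.06726) → (-5.99,-0.07)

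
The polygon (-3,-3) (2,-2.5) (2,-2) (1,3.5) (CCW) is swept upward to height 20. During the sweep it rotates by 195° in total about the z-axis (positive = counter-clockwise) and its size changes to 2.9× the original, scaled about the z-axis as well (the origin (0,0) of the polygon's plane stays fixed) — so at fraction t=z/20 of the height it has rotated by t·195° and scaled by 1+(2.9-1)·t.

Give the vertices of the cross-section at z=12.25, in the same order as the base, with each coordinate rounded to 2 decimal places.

t = z/height = 12.25/20 = 0.6125
s = 1 + (scale-1)·z/height = 1 + (2.9-1)·12.25/20 = 2.163750
θ = twist·z/height = 195°·12.25/20 = 119.4375° = 2.084578 rad
cos θ = -0.491474, sin θ = 0.870892 (intermediates below are computed at full precision and shown rounded to 5 d.p.)
v1: (-3,-3) → rotate → (4.08710,-1.13826) → ×s → (8.84346,-2.46290) → (8.84,-2.46)
v2: (2,-2.5) → rotate → (1.19428,2.97047) → ×s → (2.58413,6.42735) → (2.58,6.43)
v3: (2,-2) → rotate → (0.75884,2.72473) → ×s → (1.64193,5.89564) → (1.64,5.90)
v4: (1,3.5) → rotate → (-3.53960,-0.84927) → ×s → (-7.65880,-1.83760) → (-7.66,-1.84)

Cross-section at z=12.25: (8.84,-2.46) (2.58,6.43) (1.64,5.90) (-7.66,-1.84)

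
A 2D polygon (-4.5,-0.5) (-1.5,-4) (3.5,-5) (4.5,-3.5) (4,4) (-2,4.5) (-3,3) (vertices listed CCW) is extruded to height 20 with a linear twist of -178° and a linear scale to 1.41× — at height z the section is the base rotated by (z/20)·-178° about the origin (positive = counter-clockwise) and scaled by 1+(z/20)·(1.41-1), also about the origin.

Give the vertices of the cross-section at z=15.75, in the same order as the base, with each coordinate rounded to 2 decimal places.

t = z/height = 15.75/20 = 0.7875
s = 1 + (scale-1)·z/height = 1 + (1.41-1)·15.75/20 = 1.322875
θ = twist·z/height = -178°·15.75/20 = -140.1750° = -2.446515 rad
cos θ = -0.768004, sin θ = -0.640445 (intermediates below are computed at full precision and shown rounded to 5 d.p.)
v1: (-4.5,-0.5) → rotate → (3.13580,3.26600) → ×s → (4.14827,4.32052) → (4.15,4.32)
v2: (-1.5,-4) → rotate → (-1.40977,4.03268) → ×s → (-1.86495,5.33474) → (-1.86,5.33)
v3: (3.5,-5) → rotate → (-5.89024,1.59846) → ×s → (-7.79205,2.11457) → (-7.79,2.11)
v4: (4.5,-3.5) → rotate → (-5.69758,-0.19399) → ×s → (-7.53718,-0.25662) → (-7.54,-0.26)
v5: (4,4) → rotate → (-0.51024,-5.63380) → ×s → (-0.67498,-7.45281) → (-0.67,-7.45)
v6: (-2,4.5) → rotate → (4.41801,-2.17513) → ×s → (5.84448,-2.87742) → (5.84,-2.88)
v7: (-3,3) → rotate → (4.22535,-0.38268) → ×s → (5.58961,-0.50623) → (5.59,-0.51)

Cross-section at z=15.75: (4.15,4.32) (-1.86,5.33) (-7.79,2.11) (-7.54,-0.26) (-0.67,-7.45) (5.84,-2.88) (5.59,-0.51)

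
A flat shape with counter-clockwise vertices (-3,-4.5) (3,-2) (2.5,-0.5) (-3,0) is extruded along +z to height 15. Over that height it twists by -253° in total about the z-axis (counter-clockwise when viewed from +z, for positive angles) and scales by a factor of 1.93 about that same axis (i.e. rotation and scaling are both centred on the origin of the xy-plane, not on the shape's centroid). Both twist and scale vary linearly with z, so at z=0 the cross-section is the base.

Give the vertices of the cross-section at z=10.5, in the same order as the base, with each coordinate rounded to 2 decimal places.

Cross-section at z=10.5: (4.57,7.67) (-5.11,3.05) (-4.16,0.62) (4.95,0.25)

t = z/height = 10.5/15 = 0.7
s = 1 + (scale-1)·z/height = 1 + (1.93-1)·10.5/15 = 1.651000
θ = twist·z/height = -253°·10.5/15 = -177.1000° = -3.090978 rad
cos θ = -0.998719, sin θ = -0.050593 (intermediates below are computed at full precision and shown rounded to 5 d.p.)
v1: (-3,-4.5) → rotate → (2.76849,4.64602) → ×s → (4.57078,7.67057) → (4.57,7.67)
v2: (3,-2) → rotate → (-3.09734,1.84566) → ×s → (-5.11371,3.04718) → (-5.11,3.05)
v3: (2.5,-0.5) → rotate → (-2.52209,0.37288) → ×s → (-4.16398,0.61562) → (-4.16,0.62)
v4: (-3,0) → rotate → (2.99616,0.15178) → ×s → (4.94666,0.25059) → (4.95,0.25)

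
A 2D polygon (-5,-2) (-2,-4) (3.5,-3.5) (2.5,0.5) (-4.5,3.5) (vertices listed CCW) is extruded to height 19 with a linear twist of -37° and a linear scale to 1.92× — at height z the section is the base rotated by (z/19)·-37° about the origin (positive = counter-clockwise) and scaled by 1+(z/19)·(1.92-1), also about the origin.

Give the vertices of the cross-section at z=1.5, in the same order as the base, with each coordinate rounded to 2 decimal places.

Cross-section at z=1.5: (-5.47,-1.87) (-2.36,-4.18) (3.56,-3.94) (2.71,0.40) (-4.63,4.00)

t = z/height = 1.5/19 = 0.0789474
s = 1 + (scale-1)·z/height = 1 + (1.92-1)·1.5/19 = 1.072632
θ = twist·z/height = -37°·1.5/19 = -2.9211° = -0.050982 rad
cos θ = 0.998701, sin θ = -0.050960 (intermediates below are computed at full precision and shown rounded to 5 d.p.)
v1: (-5,-2) → rotate → (-5.09542,-1.74260) → ×s → (-5.46551,-1.86917) → (-5.47,-1.87)
v2: (-2,-4) → rotate → (-2.20124,-3.89288) → ×s → (-2.36112,-4.17563) → (-2.36,-4.18)
v3: (3.5,-3.5) → rotate → (3.31709,-3.67381) → ×s → (3.55802,-3.94065) → (3.56,-3.94)
v4: (2.5,0.5) → rotate → (2.52223,0.37195) → ×s → (2.70543,0.39897) → (2.71,0.40)
v5: (-4.5,3.5) → rotate → (-4.31579,3.72477) → ×s → (-4.62926,3.99531) → (-4.63,4.00)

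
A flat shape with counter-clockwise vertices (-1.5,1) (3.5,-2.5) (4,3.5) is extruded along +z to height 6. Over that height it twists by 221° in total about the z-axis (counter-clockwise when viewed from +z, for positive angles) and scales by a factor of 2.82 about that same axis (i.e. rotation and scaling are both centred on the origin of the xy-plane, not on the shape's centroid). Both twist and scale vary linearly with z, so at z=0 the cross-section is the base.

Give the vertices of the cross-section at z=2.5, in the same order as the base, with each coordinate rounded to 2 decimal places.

Cross-section at z=2.5: (-1.66,-2.70) (4.17,6.31) (-6.41,6.80)

t = z/height = 2.5/6 = 0.416667
s = 1 + (scale-1)·z/height = 1 + (2.82-1)·2.5/6 = 1.758333
θ = twist·z/height = 221°·2.5/6 = 92.0833° = 1.607157 rad
cos θ = -0.036353, sin θ = 0.999339 (intermediates below are computed at full precision and shown rounded to 5 d.p.)
v1: (-1.5,1) → rotate → (-0.94481,-1.53536) → ×s → (-1.66129,-2.69968) → (-1.66,-2.70)
v2: (3.5,-2.5) → rotate → (2.37111,3.58857) → ×s → (4.16921,6.30990) → (4.17,6.31)
v3: (4,3.5) → rotate → (-3.64310,3.87012) → ×s → (-6.40578,6.80496) → (-6.41,6.80)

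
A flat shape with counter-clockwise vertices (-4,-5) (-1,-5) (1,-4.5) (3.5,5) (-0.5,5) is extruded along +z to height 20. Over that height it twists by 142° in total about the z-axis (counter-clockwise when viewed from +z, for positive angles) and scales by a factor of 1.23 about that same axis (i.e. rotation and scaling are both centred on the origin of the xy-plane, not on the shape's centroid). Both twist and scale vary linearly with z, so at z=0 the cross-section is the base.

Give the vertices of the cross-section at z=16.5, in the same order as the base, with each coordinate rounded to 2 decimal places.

Cross-section at z=16.5: (7.46,-1.52) (5.84,1.66) (4.22,3.50) (-7.19,0.99) (-5.02,-3.24)

t = z/height = 16.5/20 = 0.825
s = 1 + (scale-1)·z/height = 1 + (1.23-1)·16.5/20 = 1.189750
θ = twist·z/height = 142°·16.5/20 = 117.1500° = 2.044653 rad
cos θ = -0.456322, sin θ = 0.889815 (intermediates below are computed at full precision and shown rounded to 5 d.p.)
v1: (-4,-5) → rotate → (6.27436,-1.27765) → ×s → (7.46492,-1.52009) → (7.46,-1.52)
v2: (-1,-5) → rotate → (4.90540,1.39179) → ×s → (5.83620,1.65589) → (5.84,1.66)
v3: (1,-4.5) → rotate → (3.54785,2.94326) → ×s → (4.22105,3.50175) → (4.22,3.50)
v4: (3.5,5) → rotate → (-6.04620,0.83274) → ×s → (-7.19347,0.99076) → (-7.19,0.99)
v5: (-0.5,5) → rotate → (-4.22091,-2.72652) → ×s → (-5.02183,-3.24387) → (-5.02,-3.24)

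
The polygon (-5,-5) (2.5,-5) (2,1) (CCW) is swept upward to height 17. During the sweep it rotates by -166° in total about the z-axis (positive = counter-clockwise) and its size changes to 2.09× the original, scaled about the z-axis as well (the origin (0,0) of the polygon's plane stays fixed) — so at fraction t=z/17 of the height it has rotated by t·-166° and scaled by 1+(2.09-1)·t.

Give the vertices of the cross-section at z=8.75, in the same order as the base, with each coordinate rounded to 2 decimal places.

Cross-section at z=8.75: (-8.40,7.16) (-7.47,-4.51) (1.80,-2.99)

t = z/height = 8.75/17 = 0.514706
s = 1 + (scale-1)·z/height = 1 + (2.09-1)·8.75/17 = 1.561029
θ = twist·z/height = -166°·8.75/17 = -85.4412° = -1.491230 rad
cos θ = 0.079483, sin θ = -0.996836 (intermediates below are computed at full precision and shown rounded to 5 d.p.)
v1: (-5,-5) → rotate → (-5.38159,4.58677) → ×s → (-8.40083,7.16008) → (-8.40,7.16)
v2: (2.5,-5) → rotate → (-4.78547,-2.88950) → ×s → (-7.47027,-4.51060) → (-7.47,-4.51)
v3: (2,1) → rotate → (1.15580,-1.91419) → ×s → (1.80424,-2.98811) → (1.80,-2.99)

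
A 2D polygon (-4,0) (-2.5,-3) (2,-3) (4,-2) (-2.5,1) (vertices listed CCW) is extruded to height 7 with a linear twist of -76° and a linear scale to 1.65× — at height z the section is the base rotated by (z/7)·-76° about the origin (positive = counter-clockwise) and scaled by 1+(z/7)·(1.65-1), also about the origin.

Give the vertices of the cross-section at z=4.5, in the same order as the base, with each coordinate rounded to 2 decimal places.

t = z/height = 4.5/7 = 0.642857
s = 1 + (scale-1)·z/height = 1 + (1.65-1)·4.5/7 = 1.417857
θ = twist·z/height = -76°·4.5/7 = -48.8571° = -0.852718 rad
cos θ = 0.657939, sin θ = -0.753071 (intermediates below are computed at full precision and shown rounded to 5 d.p.)
v1: (-4,0) → rotate → (-2.63175,3.01229) → ×s → (-3.73145,4.27099) → (-3.73,4.27)
v2: (-2.5,-3) → rotate → (-3.90406,-0.09114) → ×s → (-5.53540,-0.12922) → (-5.54,-0.13)
v3: (2,-3) → rotate → (-0.94334,-3.47996) → ×s → (-1.33752,-4.93408) → (-1.34,-4.93)
v4: (4,-2) → rotate → (1.12561,-4.32816) → ×s → (1.59596,-6.13672) → (1.60,-6.14)
v5: (-2.5,1) → rotate → (-0.89178,2.54062) → ×s → (-1.26441,3.60223) → (-1.26,3.60)

Cross-section at z=4.5: (-3.73,4.27) (-5.54,-0.13) (-1.34,-4.93) (1.60,-6.14) (-1.26,3.60)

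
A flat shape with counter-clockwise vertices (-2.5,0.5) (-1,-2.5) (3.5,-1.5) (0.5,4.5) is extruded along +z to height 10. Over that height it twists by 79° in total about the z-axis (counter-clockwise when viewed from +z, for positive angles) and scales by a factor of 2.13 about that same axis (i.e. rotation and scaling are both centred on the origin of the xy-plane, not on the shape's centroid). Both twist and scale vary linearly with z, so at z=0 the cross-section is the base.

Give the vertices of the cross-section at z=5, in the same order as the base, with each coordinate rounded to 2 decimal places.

t = z/height = 5/10 = 0.5
s = 1 + (scale-1)·z/height = 1 + (2.13-1)·5/10 = 1.565000
θ = twist·z/height = 79°·5/10 = 39.5000° = 0.689405 rad
cos θ = 0.771625, sin θ = 0.636078 (intermediates below are computed at full precision and shown rounded to 5 d.p.)
v1: (-2.5,0.5) → rotate → (-2.24710,-1.20438) → ×s → (-3.51671,-1.88486) → (-3.52,-1.88)
v2: (-1,-2.5) → rotate → (0.81857,-2.56514) → ×s → (1.28106,-4.01444) → (1.28,-4.01)
v3: (3.5,-1.5) → rotate → (3.65480,1.06884) → ×s → (5.71977,1.67273) → (5.72,1.67)
v4: (0.5,4.5) → rotate → (-2.47654,3.79035) → ×s → (-3.87578,5.93190) → (-3.88,5.93)

Cross-section at z=5: (-3.52,-1.88) (1.28,-4.01) (5.72,1.67) (-3.88,5.93)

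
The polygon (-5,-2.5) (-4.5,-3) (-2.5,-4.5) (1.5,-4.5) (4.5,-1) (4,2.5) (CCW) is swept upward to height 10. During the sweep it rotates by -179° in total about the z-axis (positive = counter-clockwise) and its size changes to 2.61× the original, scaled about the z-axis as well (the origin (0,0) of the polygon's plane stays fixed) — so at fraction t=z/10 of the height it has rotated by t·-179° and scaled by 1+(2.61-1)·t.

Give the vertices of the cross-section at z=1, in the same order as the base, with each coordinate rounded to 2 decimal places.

Cross-section at z=1: (-6.42,-0.98) (-6.04,-1.71) (-4.37,-4.08) (0.05,-5.51) (4.61,-2.71) (5.31,1.33)

t = z/height = 1/10 = 0.1
s = 1 + (scale-1)·z/height = 1 + (2.61-1)·1/10 = 1.161000
θ = twist·z/height = -179°·1/10 = -17.9000° = -0.312414 rad
cos θ = 0.951594, sin θ = -0.307357 (intermediates below are computed at full precision and shown rounded to 5 d.p.)
v1: (-5,-2.5) → rotate → (-5.52636,-0.84220) → ×s → (-6.41611,-0.97780) → (-6.42,-0.98)
v2: (-4.5,-3) → rotate → (-5.20424,-1.47168) → ×s → (-6.04213,-1.70862) → (-6.04,-1.71)
v3: (-2.5,-4.5) → rotate → (-3.76209,-3.51378) → ×s → (-4.36779,-4.07950) → (-4.37,-4.08)
v4: (1.5,-4.5) → rotate → (0.04429,-4.74321) → ×s → (0.05142,-5.50687) → (0.05,-5.51)
v5: (4.5,-1) → rotate → (3.97482,-2.33470) → ×s → (4.61476,-2.71059) → (4.61,-2.71)
v6: (4,2.5) → rotate → (4.57477,1.14956) → ×s → (5.31131,1.33464) → (5.31,1.33)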